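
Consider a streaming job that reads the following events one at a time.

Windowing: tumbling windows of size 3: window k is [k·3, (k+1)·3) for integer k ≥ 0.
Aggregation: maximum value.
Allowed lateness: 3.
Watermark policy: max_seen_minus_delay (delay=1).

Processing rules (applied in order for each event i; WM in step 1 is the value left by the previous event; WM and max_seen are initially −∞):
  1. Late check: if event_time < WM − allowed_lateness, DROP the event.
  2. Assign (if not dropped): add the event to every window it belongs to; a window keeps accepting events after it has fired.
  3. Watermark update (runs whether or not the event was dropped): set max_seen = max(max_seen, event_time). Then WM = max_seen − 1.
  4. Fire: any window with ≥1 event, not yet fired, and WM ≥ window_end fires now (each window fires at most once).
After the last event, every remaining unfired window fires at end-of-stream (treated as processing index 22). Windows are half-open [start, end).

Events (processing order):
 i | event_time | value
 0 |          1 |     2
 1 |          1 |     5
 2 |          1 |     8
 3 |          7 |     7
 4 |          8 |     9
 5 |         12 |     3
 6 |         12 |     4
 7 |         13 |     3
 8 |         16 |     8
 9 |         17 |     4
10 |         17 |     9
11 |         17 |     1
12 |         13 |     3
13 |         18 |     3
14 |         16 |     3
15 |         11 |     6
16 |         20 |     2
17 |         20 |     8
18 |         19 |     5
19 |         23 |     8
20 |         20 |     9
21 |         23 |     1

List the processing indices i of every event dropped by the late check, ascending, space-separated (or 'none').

15

i=0 t=1 v=2: → [0,3); WM=0
i=1 t=1 v=5: → [0,3); WM=0
i=2 t=1 v=8: → [0,3); WM=0
i=3 t=7 v=7: → [6,9); WM=6; [0,3) fires=8
i=4 t=8 v=9: → [6,9); WM=7
i=5 t=12 v=3: → [12,15); WM=11; [6,9) fires=9
i=6 t=12 v=4: → [12,15); WM=11
i=7 t=13 v=3: → [12,15); WM=12
i=8 t=16 v=8: → [15,18); WM=15; [12,15) fires=4
i=9 t=17 v=4: → [15,18); WM=16
i=10 t=17 v=9: → [15,18); WM=16
i=11 t=17 v=1: → [15,18); WM=16
i=12 t=13 v=3: → [12,15); WM=16
i=13 t=18 v=3: → [18,21); WM=17
i=14 t=16 v=3: → [15,18); WM=17
i=15 t=11 v=6: DROP (t<17-3); WM=17
i=16 t=20 v=2: → [18,21); WM=19; [15,18) fires=9
i=17 t=20 v=8: → [18,21); WM=19
i=18 t=19 v=5: → [18,21); WM=19
i=19 t=23 v=8: → [21,24); WM=22; [18,21) fires=8
i=20 t=20 v=9: → [18,21); WM=22
i=21 t=23 v=1: → [21,24); WM=22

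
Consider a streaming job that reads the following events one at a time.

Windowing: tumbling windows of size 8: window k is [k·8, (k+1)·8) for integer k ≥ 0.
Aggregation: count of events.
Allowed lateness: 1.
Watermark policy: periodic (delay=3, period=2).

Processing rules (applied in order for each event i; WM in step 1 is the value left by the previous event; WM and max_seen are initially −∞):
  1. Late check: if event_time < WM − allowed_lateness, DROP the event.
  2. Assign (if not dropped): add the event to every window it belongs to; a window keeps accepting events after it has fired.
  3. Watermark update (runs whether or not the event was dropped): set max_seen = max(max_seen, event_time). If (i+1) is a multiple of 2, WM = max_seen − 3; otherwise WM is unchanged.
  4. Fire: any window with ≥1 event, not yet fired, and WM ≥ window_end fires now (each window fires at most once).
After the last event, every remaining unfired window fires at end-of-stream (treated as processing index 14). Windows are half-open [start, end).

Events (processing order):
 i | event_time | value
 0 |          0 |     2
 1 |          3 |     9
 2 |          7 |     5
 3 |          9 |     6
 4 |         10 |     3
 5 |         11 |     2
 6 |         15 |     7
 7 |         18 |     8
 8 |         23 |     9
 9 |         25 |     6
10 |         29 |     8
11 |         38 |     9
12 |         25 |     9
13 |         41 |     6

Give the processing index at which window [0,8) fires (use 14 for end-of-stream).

5

i=0 t=0 v=2: → [0,8); WM=−∞
i=1 t=3 v=9: → [0,8); WM=0
i=2 t=7 v=5: → [0,8); WM=0
i=3 t=9 v=6: → [8,16); WM=6
i=4 t=10 v=3: → [8,16); WM=6
i=5 t=11 v=2: → [8,16); WM=8; [0,8) fires=3
i=6 t=15 v=7: → [8,16); WM=8
i=7 t=18 v=8: → [16,24); WM=15
i=8 t=23 v=9: → [16,24); WM=15
i=9 t=25 v=6: → [24,32); WM=22; [8,16) fires=4
i=10 t=29 v=8: → [24,32); WM=22
i=11 t=38 v=9: → [32,40); WM=35; [16,24) fires=2 [24,32) fires=2
i=12 t=25 v=9: DROP (t<35-1); WM=35
i=13 t=41 v=6: → [40,48); WM=38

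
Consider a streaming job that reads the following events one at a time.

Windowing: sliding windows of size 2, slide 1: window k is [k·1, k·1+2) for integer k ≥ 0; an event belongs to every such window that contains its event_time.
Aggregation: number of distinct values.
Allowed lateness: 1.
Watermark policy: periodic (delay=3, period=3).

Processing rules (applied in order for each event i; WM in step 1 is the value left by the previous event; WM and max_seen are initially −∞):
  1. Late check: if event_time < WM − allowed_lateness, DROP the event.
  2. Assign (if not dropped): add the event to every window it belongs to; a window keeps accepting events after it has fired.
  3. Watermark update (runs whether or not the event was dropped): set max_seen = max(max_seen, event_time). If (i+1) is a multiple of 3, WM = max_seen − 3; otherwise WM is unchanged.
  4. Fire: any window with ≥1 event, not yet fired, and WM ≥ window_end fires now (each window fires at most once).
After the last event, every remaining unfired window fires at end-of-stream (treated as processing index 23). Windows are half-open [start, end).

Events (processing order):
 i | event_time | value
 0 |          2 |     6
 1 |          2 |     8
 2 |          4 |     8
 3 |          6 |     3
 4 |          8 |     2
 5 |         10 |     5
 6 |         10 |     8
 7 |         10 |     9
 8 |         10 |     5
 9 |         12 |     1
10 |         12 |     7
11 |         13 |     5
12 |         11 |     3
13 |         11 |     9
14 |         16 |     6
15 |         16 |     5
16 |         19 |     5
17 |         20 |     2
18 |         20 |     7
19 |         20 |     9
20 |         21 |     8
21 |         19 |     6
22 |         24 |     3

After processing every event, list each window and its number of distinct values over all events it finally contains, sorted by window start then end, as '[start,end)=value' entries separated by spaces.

[1,3)=2 [2,4)=2 [3,5)=1 [4,6)=1 [5,7)=1 [6,8)=1 [7,9)=1 [8,10)=1 [9,11)=3 [10,12)=4 [11,13)=4 [12,14)=3 [13,15)=1 [15,17)=2 [16,18)=2 [18,20)=2 [19,21)=5 [20,22)=4 [21,23)=1 [23,25)=1 [24,26)=1

i=0 t=2 v=6: → [2,4),[1,3); WM=−∞
i=1 t=2 v=8: → [2,4),[1,3); WM=−∞
i=2 t=4 v=8: → [4,6),[3,5); WM=1
i=3 t=6 v=3: → [6,8),[5,7); WM=1
i=4 t=8 v=2: → [8,10),[7,9); WM=1
i=5 t=10 v=5: → [10,12),[9,11); WM=7; [1,3) fires=2 [2,4) fires=2 [3,5) fires=1 [4,6) fires=1 [5,7) fires=1
i=6 t=10 v=8: → [10,12),[9,11); WM=7
i=7 t=10 v=9: → [10,12),[9,11); WM=7
i=8 t=10 v=5: → [10,12),[9,11); WM=7
i=9 t=12 v=1: → [12,14),[11,13); WM=7
i=10 t=12 v=7: → [12,14),[11,13); WM=7
i=11 t=13 v=5: → [13,15),[12,14); WM=10; [6,8) fires=1 [7,9) fires=1 [8,10) fires=1
i=12 t=11 v=3: → [11,13),[10,12); WM=10
i=13 t=11 v=9: → [11,13),[10,12); WM=10
i=14 t=16 v=6: → [16,18),[15,17); WM=13; [9,11) fires=3 [10,12) fires=4 [11,13) fires=4
i=15 t=16 v=5: → [16,18),[15,17); WM=13
i=16 t=19 v=5: → [19,21),[18,20); WM=13
i=17 t=20 v=2: → [20,22),[19,21); WM=17; [12,14) fires=3 [13,15) fires=1 [15,17) fires=2
i=18 t=20 v=7: → [20,22),[19,21); WM=17
i=19 t=20 v=9: → [20,22),[19,21); WM=17
i=20 t=21 v=8: → [21,23),[20,22); WM=18; [16,18) fires=2
i=21 t=19 v=6: → [19,21),[18,20); WM=18
i=22 t=24 v=3: → [24,26),[23,25); WM=18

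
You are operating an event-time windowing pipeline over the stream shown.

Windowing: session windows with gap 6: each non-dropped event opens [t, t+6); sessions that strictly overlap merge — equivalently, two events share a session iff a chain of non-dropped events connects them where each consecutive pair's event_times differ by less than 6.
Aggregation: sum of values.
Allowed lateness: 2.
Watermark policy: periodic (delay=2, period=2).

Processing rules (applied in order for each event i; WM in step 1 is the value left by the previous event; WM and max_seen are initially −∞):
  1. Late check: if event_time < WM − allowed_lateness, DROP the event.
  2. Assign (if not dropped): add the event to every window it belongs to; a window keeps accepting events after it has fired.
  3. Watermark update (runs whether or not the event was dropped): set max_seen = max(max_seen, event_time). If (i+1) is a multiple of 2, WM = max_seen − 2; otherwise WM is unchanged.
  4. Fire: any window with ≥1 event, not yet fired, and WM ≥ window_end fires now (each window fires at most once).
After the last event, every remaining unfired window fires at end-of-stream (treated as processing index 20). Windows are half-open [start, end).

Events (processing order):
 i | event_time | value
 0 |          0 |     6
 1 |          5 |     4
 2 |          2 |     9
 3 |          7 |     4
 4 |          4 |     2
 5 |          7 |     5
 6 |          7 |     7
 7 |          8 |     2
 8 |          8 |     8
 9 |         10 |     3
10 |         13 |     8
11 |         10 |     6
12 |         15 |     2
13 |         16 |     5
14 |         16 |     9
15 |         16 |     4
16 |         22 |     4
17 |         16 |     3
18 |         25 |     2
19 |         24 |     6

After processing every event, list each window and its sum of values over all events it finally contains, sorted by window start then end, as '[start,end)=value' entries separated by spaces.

[0,22)=87 [22,31)=12

i=0 t=0 v=6: → [0,6); WM=−∞
i=1 t=5 v=4: → [0,11); WM=3
i=2 t=2 v=9: → [0,11); WM=3
i=3 t=7 v=4: → [0,13); WM=5
i=4 t=4 v=2: → [0,13); WM=5
i=5 t=7 v=5: → [0,13); WM=5
i=6 t=7 v=7: → [0,13); WM=5
i=7 t=8 v=2: → [0,14); WM=6
i=8 t=8 v=8: → [0,14); WM=6
i=9 t=10 v=3: → [0,16); WM=8
i=10 t=13 v=8: → [0,19); WM=8
i=11 t=10 v=6: → [0,19); WM=11
i=12 t=15 v=2: → [0,21); WM=11
i=13 t=16 v=5: → [0,22); WM=14
i=14 t=16 v=9: → [0,22); WM=14
i=15 t=16 v=4: → [0,22); WM=14
i=16 t=22 v=4: → [22,28); WM=14
i=17 t=16 v=3: → [0,22); WM=20
i=18 t=25 v=2: → [22,31); WM=20
i=19 t=24 v=6: → [22,31); WM=23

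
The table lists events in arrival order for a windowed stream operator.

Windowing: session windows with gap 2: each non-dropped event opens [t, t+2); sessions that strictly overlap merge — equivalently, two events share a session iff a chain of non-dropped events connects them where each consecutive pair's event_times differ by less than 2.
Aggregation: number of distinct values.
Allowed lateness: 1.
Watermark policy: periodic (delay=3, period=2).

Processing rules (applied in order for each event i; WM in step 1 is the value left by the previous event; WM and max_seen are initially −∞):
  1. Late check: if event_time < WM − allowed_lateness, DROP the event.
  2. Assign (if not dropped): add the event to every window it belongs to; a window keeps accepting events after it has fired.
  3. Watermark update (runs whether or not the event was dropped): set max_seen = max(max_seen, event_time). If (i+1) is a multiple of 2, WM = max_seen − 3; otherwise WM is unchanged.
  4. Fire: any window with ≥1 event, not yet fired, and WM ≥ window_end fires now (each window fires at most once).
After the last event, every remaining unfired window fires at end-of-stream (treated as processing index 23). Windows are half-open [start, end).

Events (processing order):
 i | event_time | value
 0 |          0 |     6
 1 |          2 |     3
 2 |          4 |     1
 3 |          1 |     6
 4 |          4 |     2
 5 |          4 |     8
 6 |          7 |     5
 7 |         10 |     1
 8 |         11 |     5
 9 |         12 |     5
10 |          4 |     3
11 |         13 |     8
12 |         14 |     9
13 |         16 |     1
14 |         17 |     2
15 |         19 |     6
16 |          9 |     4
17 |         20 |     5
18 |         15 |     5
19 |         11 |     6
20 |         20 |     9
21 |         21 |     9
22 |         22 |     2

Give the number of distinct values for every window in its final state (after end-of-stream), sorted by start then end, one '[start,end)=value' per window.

[0,4)=2 [4,6)=3 [7,9)=1 [10,16)=4 [16,19)=2 [19,24)=4

i=0 t=0 v=6: → [0,2); WM=−∞
i=1 t=2 v=3: → [2,4); WM=-1
i=2 t=4 v=1: → [4,6); WM=-1
i=3 t=1 v=6: → [0,4); WM=1
i=4 t=4 v=2: → [4,6); WM=1
i=5 t=4 v=8: → [4,6); WM=1
i=6 t=7 v=5: → [7,9); WM=1
i=7 t=10 v=1: → [10,12); WM=7
i=8 t=11 v=5: → [10,13); WM=7
i=9 t=12 v=5: → [10,14); WM=9
i=10 t=4 v=3: DROP (t<9-1); WM=9
i=11 t=13 v=8: → [10,15); WM=10
i=12 t=14 v=9: → [10,16); WM=10
i=13 t=16 v=1: → [16,18); WM=13
i=14 t=17 v=2: → [16,19); WM=13
i=15 t=19 v=6: → [19,21); WM=16
i=16 t=9 v=4: DROP (t<16-1); WM=16
i=17 t=20 v=5: → [19,22); WM=17
i=18 t=15 v=5: DROP (t<17-1); WM=17
i=19 t=11 v=6: DROP (t<17-1); WM=17
i=20 t=20 v=9: → [19,22); WM=17
i=21 t=21 v=9: → [19,23); WM=18
i=22 t=22 v=2: → [19,24); WM=18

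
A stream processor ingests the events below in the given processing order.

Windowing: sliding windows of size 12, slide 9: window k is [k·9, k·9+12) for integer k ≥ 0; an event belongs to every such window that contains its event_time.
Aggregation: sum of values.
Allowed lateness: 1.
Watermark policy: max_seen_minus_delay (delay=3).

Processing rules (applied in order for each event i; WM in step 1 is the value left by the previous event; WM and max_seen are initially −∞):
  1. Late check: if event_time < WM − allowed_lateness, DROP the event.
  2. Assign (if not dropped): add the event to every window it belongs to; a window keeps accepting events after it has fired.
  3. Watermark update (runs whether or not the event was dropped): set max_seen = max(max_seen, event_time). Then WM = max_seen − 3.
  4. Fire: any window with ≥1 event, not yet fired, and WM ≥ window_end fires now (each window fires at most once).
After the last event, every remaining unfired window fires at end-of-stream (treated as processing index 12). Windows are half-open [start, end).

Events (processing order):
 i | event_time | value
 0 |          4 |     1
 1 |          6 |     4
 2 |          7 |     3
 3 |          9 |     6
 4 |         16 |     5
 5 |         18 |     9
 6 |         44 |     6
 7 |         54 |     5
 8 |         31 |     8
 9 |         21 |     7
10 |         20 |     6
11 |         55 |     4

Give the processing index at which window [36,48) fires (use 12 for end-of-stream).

i=0 t=4 v=1: → [0,12); WM=1
i=1 t=6 v=4: → [0,12); WM=3
i=2 t=7 v=3: → [0,12); WM=4
i=3 t=9 v=6: → [9,21),[0,12); WM=6
i=4 t=16 v=5: → [9,21); WM=13; [0,12) fires=14
i=5 t=18 v=9: → [18,30),[9,21); WM=15
i=6 t=44 v=6: → [36,48); WM=41; [9,21) fires=20 [18,30) fires=9
i=7 t=54 v=5: → [54,66),[45,57); WM=51; [36,48) fires=6
i=8 t=31 v=8: DROP (t<51-1); WM=51
i=9 t=21 v=7: DROP (t<51-1); WM=51
i=10 t=20 v=6: DROP (t<51-1); WM=51
i=11 t=55 v=4: → [54,66),[45,57); WM=52

7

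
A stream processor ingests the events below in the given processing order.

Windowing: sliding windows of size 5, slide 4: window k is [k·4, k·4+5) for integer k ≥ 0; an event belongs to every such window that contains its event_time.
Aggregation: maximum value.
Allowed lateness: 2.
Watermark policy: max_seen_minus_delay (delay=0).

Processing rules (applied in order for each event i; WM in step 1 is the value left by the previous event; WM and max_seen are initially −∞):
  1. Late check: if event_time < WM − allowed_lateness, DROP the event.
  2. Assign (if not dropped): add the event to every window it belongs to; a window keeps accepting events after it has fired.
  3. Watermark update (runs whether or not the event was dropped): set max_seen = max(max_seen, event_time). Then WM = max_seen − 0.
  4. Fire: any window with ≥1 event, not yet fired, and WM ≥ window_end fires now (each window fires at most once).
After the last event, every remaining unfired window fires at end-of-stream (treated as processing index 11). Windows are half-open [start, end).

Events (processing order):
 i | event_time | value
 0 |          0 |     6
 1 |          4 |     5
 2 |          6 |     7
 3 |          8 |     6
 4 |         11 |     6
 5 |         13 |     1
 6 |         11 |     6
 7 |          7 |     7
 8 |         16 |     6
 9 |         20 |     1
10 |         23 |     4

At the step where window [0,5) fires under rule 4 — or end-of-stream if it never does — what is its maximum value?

6

i=0 t=0 v=6: → [0,5); WM=0
i=1 t=4 v=5: → [4,9),[0,5); WM=4
i=2 t=6 v=7: → [4,9); WM=6; [0,5) fires=6
i=3 t=8 v=6: → [8,13),[4,9); WM=8
i=4 t=11 v=6: → [8,13); WM=11; [4,9) fires=7
i=5 t=13 v=1: → [12,17); WM=13; [8,13) fires=6
i=6 t=11 v=6: → [8,13); WM=13
i=7 t=7 v=7: DROP (t<13-2); WM=13
i=8 t=16 v=6: → [16,21),[12,17); WM=16
i=9 t=20 v=1: → [20,25),[16,21); WM=20; [12,17) fires=6
i=10 t=23 v=4: → [20,25); WM=23; [16,21) fires=6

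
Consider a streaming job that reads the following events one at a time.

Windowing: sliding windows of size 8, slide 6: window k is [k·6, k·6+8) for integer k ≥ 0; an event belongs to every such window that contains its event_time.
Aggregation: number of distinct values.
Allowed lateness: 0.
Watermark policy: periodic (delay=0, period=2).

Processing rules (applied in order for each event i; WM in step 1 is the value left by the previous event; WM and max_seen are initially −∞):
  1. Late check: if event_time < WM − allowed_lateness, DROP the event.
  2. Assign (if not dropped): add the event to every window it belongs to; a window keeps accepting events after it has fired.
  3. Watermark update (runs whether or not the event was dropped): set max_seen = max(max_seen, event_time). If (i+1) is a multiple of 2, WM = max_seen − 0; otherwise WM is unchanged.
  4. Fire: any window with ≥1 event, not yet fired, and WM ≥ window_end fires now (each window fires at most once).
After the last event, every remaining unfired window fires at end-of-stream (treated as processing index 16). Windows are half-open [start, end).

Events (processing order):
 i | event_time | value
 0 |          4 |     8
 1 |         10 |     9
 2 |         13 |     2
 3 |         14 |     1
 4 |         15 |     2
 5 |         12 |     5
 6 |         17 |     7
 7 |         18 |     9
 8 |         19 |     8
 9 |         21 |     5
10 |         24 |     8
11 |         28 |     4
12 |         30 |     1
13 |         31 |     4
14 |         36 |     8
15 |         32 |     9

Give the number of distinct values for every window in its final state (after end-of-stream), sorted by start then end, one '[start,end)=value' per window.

i=0 t=4 v=8: → [0,8); WM=−∞
i=1 t=10 v=9: → [6,14); WM=10; [0,8) fires=1
i=2 t=13 v=2: → [12,20),[6,14); WM=10
i=3 t=14 v=1: → [12,20); WM=14; [6,14) fires=2
i=4 t=15 v=2: → [12,20); WM=14
i=5 t=12 v=5: DROP (t<14-0); WM=15
i=6 t=17 v=7: → [12,20); WM=15
i=7 t=18 v=9: → [18,26),[12,20); WM=18
i=8 t=19 v=8: → [18,26),[12,20); WM=18
i=9 t=21 v=5: → [18,26); WM=21; [12,20) fires=5
i=10 t=24 v=8: → [24,32),[18,26); WM=21
i=11 t=28 v=4: → [24,32); WM=28; [18,26) fires=3
i=12 t=30 v=1: → [30,38),[24,32); WM=28
i=13 t=31 v=4: → [30,38),[24,32); WM=31
i=14 t=36 v=8: → [36,44),[30,38); WM=31
i=15 t=32 v=9: → [30,38); WM=36; [24,32) fires=3

[0,8)=1 [6,14)=2 [12,20)=5 [18,26)=3 [24,32)=3 [30,38)=4 [36,44)=1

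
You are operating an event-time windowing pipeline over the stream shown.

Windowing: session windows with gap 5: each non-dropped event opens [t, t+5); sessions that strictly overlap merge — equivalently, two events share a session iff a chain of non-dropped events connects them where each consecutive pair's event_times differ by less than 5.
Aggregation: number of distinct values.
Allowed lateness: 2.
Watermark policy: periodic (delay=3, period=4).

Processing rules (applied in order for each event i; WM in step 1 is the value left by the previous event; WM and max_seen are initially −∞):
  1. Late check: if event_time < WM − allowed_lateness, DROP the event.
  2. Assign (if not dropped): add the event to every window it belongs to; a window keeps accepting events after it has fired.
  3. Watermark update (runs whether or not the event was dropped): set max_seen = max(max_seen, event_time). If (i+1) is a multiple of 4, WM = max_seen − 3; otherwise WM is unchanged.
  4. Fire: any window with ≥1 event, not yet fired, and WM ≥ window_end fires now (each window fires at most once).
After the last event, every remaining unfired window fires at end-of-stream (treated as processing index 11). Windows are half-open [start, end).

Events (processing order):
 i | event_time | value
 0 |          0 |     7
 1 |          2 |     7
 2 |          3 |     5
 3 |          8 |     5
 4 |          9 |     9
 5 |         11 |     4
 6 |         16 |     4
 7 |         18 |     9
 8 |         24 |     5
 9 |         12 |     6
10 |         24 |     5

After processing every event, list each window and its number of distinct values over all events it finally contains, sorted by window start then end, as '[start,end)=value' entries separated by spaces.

i=0 t=0 v=7: → [0,5); WM=−∞
i=1 t=2 v=7: → [0,7); WM=−∞
i=2 t=3 v=5: → [0,8); WM=−∞
i=3 t=8 v=5: → [8,13); WM=5
i=4 t=9 v=9: → [8,14); WM=5
i=5 t=11 v=4: → [8,16); WM=5
i=6 t=16 v=4: → [16,21); WM=5
i=7 t=18 v=9: → [16,23); WM=15
i=8 t=24 v=5: → [24,29); WM=15
i=9 t=12 v=6: DROP (t<15-2); WM=15
i=10 t=24 v=5: → [24,29); WM=15

[0,8)=2 [8,16)=3 [16,23)=2 [24,29)=1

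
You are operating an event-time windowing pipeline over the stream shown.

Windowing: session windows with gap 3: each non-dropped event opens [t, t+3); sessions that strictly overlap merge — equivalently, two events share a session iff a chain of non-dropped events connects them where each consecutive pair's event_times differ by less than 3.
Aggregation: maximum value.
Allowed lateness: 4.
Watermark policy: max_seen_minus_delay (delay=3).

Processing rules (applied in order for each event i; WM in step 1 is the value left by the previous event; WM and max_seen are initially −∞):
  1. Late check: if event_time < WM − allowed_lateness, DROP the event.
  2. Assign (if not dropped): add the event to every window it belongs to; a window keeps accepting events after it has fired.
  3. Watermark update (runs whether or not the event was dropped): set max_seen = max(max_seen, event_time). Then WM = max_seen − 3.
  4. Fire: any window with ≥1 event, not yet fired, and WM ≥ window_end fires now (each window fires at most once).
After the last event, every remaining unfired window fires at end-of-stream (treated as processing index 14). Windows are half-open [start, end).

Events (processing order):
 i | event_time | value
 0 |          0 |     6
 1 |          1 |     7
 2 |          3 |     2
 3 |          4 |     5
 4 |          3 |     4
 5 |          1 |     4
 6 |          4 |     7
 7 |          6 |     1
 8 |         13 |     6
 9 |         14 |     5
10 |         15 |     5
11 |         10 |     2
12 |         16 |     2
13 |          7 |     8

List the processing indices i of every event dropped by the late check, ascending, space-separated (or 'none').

i=0 t=0 v=6: → [0,3); WM=-3
i=1 t=1 v=7: → [0,4); WM=-2
i=2 t=3 v=2: → [0,6); WM=0
i=3 t=4 v=5: → [0,7); WM=1
i=4 t=3 v=4: → [0,7); WM=1
i=5 t=1 v=4: → [0,7); WM=1
i=6 t=4 v=7: → [0,7); WM=1
i=7 t=6 v=1: → [0,9); WM=3
i=8 t=13 v=6: → [13,16); WM=10
i=9 t=14 v=5: → [13,17); WM=11
i=10 t=15 v=5: → [13,18); WM=12
i=11 t=10 v=2: → [10,13); WM=12
i=12 t=16 v=2: → [13,19); WM=13
i=13 t=7 v=8: DROP (t<13-4); WM=13

13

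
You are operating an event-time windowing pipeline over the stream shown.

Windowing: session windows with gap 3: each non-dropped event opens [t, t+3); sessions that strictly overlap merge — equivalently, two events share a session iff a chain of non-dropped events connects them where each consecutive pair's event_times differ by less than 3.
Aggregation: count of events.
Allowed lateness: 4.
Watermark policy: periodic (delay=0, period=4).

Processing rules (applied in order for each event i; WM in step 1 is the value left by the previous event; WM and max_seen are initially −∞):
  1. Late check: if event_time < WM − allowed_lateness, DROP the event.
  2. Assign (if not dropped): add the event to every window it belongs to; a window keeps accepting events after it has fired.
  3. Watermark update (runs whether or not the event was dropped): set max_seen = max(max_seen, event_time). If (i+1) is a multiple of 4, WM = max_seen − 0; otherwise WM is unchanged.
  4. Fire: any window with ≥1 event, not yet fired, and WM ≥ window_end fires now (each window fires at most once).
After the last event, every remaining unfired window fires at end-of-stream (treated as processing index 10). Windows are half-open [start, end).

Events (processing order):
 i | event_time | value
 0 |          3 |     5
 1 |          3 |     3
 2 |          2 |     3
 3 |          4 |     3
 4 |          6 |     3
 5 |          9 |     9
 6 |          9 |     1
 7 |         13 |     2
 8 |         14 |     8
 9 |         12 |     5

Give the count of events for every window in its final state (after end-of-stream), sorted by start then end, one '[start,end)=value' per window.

[2,9)=5 [9,12)=2 [12,17)=3

i=0 t=3 v=5: → [3,6); WM=−∞
i=1 t=3 v=3: → [3,6); WM=−∞
i=2 t=2 v=3: → [2,6); WM=−∞
i=3 t=4 v=3: → [2,7); WM=4
i=4 t=6 v=3: → [2,9); WM=4
i=5 t=9 v=9: → [9,12); WM=4
i=6 t=9 v=1: → [9,12); WM=4
i=7 t=13 v=2: → [13,16); WM=13
i=8 t=14 v=8: → [13,17); WM=13
i=9 t=12 v=5: → [12,17); WM=13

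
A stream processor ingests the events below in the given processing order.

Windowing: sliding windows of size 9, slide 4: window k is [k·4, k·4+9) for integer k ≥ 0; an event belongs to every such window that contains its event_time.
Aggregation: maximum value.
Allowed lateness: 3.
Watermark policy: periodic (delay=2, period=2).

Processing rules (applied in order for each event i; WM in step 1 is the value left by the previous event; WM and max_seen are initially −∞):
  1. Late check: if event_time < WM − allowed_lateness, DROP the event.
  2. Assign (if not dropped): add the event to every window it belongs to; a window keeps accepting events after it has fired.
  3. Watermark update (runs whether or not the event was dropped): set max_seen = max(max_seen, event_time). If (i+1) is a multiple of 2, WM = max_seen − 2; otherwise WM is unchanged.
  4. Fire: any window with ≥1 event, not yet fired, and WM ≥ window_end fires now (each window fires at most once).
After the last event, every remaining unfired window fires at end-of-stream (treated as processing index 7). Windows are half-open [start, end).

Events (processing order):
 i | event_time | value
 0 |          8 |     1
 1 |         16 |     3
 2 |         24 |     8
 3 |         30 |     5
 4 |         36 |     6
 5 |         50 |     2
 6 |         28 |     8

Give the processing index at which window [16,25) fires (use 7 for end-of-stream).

i=0 t=8 v=1: → [8,17),[4,13),[0,9); WM=−∞
i=1 t=16 v=3: → [16,25),[12,21),[8,17); WM=14; [0,9) fires=1 [4,13) fires=1
i=2 t=24 v=8: → [24,33),[20,29),[16,25); WM=14
i=3 t=30 v=5: → [28,37),[24,33); WM=28; [8,17) fires=3 [12,21) fires=3 [16,25) fires=8
i=4 t=36 v=6: → [36,45),[32,41),[28,37); WM=28
i=5 t=50 v=2: → [48,57),[44,53); WM=48; [20,29) fires=8 [24,33) fires=8 [28,37) fires=6 [32,41) fires=6 [36,45) fires=6
i=6 t=28 v=8: DROP (t<48-3); WM=48

3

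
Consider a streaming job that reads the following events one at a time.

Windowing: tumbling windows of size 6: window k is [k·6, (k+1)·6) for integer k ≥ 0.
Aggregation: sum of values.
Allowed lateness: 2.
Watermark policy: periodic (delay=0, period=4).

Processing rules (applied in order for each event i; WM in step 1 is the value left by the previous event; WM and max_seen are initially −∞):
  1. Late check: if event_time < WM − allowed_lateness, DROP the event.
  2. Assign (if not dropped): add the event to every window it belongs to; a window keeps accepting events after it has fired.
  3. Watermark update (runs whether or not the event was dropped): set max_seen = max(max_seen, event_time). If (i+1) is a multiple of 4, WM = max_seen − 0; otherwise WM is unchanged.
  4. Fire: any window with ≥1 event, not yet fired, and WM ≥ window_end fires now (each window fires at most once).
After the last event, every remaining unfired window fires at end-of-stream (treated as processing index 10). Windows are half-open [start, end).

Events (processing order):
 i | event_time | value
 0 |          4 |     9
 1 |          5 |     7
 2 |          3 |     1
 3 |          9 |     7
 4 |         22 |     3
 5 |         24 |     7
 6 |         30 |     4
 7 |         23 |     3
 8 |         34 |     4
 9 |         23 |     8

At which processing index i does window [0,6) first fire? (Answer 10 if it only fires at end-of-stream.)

i=0 t=4 v=9: → [0,6); WM=−∞
i=1 t=5 v=7: → [0,6); WM=−∞
i=2 t=3 v=1: → [0,6); WM=−∞
i=3 t=9 v=7: → [6,12); WM=9; [0,6) fires=17
i=4 t=22 v=3: → [18,24); WM=9
i=5 t=24 v=7: → [24,30); WM=9
i=6 t=30 v=4: → [30,36); WM=9
i=7 t=23 v=3: → [18,24); WM=30; [6,12) fires=7 [18,24) fires=6 [24,30) fires=7
i=8 t=34 v=4: → [30,36); WM=30
i=9 t=23 v=8: DROP (t<30-2); WM=30

3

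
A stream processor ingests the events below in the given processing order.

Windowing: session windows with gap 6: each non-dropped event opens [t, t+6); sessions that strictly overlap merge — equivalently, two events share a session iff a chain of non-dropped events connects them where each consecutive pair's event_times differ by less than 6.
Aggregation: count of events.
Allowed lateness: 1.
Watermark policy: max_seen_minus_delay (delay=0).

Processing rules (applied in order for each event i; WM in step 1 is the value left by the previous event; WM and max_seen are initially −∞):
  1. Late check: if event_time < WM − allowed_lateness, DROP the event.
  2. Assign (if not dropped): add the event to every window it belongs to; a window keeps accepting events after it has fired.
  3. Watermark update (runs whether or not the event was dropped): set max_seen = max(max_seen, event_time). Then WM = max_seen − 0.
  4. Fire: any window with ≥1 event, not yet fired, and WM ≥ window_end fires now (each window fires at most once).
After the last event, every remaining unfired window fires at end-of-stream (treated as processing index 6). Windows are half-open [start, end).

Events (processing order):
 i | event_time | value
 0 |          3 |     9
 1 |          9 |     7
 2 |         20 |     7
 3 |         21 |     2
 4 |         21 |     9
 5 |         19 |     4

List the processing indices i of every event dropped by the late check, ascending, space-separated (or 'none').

5

i=0 t=3 v=9: → [3,9); WM=3
i=1 t=9 v=7: → [9,15); WM=9
i=2 t=20 v=7: → [20,26); WM=20
i=3 t=21 v=2: → [20,27); WM=21
i=4 t=21 v=9: → [20,27); WM=21
i=5 t=19 v=4: DROP (t<21-1); WM=21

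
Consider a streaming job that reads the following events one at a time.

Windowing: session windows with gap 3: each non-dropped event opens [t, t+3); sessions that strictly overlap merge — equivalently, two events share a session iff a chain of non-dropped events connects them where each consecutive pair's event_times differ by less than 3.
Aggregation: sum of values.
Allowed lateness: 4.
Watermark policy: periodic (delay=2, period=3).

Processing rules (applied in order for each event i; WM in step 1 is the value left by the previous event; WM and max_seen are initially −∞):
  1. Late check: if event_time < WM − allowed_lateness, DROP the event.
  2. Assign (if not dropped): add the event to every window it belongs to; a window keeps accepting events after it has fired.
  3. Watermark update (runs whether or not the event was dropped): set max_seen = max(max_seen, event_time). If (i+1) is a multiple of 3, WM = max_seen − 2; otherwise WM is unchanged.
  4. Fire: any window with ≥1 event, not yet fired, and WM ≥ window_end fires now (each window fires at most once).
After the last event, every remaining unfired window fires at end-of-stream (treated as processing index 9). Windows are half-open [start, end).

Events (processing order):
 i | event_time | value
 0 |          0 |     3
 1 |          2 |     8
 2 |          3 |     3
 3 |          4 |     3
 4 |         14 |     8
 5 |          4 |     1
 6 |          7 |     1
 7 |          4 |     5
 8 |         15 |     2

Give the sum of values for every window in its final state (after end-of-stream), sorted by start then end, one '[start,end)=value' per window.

[0,7)=18 [14,18)=10

i=0 t=0 v=3: → [0,3); WM=−∞
i=1 t=2 v=8: → [0,5); WM=−∞
i=2 t=3 v=3: → [0,6); WM=1
i=3 t=4 v=3: → [0,7); WM=1
i=4 t=14 v=8: → [14,17); WM=1
i=5 t=4 v=1: → [0,7); WM=12
i=6 t=7 v=1: DROP (t<12-4); WM=12
i=7 t=4 v=5: DROP (t<12-4); WM=12
i=8 t=15 v=2: → [14,18); WM=13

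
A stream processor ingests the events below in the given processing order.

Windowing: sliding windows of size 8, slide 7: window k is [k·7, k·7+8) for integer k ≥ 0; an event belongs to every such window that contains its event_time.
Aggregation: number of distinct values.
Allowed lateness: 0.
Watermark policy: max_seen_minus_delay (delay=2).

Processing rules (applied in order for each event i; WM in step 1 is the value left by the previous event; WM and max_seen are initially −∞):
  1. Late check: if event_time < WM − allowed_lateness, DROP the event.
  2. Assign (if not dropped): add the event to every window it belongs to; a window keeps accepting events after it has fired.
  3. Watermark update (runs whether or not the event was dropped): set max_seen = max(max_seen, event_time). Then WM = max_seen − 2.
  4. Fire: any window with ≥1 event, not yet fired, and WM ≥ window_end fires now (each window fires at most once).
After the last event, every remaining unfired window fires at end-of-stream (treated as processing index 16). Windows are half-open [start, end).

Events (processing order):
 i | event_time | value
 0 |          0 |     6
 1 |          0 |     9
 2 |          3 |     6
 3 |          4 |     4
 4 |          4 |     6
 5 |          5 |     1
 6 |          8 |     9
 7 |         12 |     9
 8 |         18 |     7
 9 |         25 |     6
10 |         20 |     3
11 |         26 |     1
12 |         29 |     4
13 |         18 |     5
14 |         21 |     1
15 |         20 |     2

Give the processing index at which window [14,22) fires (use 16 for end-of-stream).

9

i=0 t=0 v=6: → [0,8); WM=-2
i=1 t=0 v=9: → [0,8); WM=-2
i=2 t=3 v=6: → [0,8); WM=1
i=3 t=4 v=4: → [0,8); WM=2
i=4 t=4 v=6: → [0,8); WM=2
i=5 t=5 v=1: → [0,8); WM=3
i=6 t=8 v=9: → [7,15); WM=6
i=7 t=12 v=9: → [7,15); WM=10; [0,8) fires=4
i=8 t=18 v=7: → [14,22); WM=16; [7,15) fires=1
i=9 t=25 v=6: → [21,29); WM=23; [14,22) fires=1
i=10 t=20 v=3: DROP (t<23-0); WM=23
i=11 t=26 v=1: → [21,29); WM=24
i=12 t=29 v=4: → [28,36); WM=27
i=13 t=18 v=5: DROP (t<27-0); WM=27
i=14 t=21 v=1: DROP (t<27-0); WM=27
i=15 t=20 v=2: DROP (t<27-0); WM=27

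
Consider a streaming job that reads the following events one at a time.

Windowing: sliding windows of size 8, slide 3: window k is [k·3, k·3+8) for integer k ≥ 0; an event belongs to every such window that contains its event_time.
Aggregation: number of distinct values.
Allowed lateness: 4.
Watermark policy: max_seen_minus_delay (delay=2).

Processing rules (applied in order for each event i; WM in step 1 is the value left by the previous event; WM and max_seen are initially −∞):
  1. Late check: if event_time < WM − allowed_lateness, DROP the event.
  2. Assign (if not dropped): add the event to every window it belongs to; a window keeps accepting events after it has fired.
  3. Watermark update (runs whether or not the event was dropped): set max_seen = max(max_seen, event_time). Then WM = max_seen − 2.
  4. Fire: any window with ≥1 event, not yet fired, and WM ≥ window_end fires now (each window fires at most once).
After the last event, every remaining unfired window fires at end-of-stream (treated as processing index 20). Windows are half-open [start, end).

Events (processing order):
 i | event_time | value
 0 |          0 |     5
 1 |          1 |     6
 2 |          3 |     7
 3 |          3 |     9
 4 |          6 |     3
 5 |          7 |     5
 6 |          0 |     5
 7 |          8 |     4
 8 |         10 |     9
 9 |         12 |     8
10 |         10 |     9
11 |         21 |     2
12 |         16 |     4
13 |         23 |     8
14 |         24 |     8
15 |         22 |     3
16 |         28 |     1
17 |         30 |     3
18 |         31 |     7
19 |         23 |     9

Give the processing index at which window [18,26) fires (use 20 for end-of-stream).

16

i=0 t=0 v=5: → [0,8); WM=-2
i=1 t=1 v=6: → [0,8); WM=-1
i=2 t=3 v=7: → [3,11),[0,8); WM=1
i=3 t=3 v=9: → [3,11),[0,8); WM=1
i=4 t=6 v=3: → [6,14),[3,11),[0,8); WM=4
i=5 t=7 v=5: → [6,14),[3,11),[0,8); WM=5
i=6 t=0 v=5: DROP (t<5-4); WM=5
i=7 t=8 v=4: → [6,14),[3,11); WM=6
i=8 t=10 v=9: → [9,17),[6,14),[3,11); WM=8; [0,8) fires=5
i=9 t=12 v=8: → [12,20),[9,17),[6,14); WM=10
i=10 t=10 v=9: → [9,17),[6,14),[3,11); WM=10
i=11 t=21 v=2: → [21,29),[18,26),[15,23); WM=19; [3,11) fires=5 [6,14) fires=5 [9,17) fires=2
i=12 t=16 v=4: → [15,23),[12,20),[9,17); WM=19
i=13 t=23 v=8: → [21,29),[18,26); WM=21; [12,20) fires=2
i=14 t=24 v=8: → [24,32),[21,29),[18,26); WM=22
i=15 t=22 v=3: → [21,29),[18,26),[15,23); WM=22
i=16 t=28 v=1: → [27,35),[24,32),[21,29); WM=26; [15,23) fires=3 [18,26) fires=3
i=17 t=30 v=3: → [30,38),[27,35),[24,32); WM=28
i=18 t=31 v=7: → [30,38),[27,35),[24,32); WM=29; [21,29) fires=4
i=19 t=23 v=9: DROP (t<29-4); WM=29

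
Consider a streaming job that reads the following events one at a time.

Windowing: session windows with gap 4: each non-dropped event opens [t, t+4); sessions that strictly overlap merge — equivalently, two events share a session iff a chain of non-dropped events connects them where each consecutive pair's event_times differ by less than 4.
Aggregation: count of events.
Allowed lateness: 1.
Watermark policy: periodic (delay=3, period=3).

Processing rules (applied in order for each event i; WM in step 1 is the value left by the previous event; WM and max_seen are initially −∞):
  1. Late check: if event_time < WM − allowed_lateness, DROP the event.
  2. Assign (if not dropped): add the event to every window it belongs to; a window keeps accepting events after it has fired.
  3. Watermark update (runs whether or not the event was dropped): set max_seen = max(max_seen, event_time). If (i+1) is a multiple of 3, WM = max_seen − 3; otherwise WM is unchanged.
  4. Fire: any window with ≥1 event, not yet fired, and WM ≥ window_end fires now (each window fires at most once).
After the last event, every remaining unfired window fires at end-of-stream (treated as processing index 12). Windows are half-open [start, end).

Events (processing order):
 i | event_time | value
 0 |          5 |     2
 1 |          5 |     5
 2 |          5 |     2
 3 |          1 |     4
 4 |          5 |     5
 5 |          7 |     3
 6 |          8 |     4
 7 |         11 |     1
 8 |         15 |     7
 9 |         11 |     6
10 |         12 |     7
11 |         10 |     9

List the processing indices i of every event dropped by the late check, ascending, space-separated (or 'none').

i=0 t=5 v=2: → [5,9); WM=−∞
i=1 t=5 v=5: → [5,9); WM=−∞
i=2 t=5 v=2: → [5,9); WM=2
i=3 t=1 v=4: → [1,5); WM=2
i=4 t=5 v=5: → [5,9); WM=2
i=5 t=7 v=3: → [5,11); WM=4
i=6 t=8 v=4: → [5,12); WM=4
i=7 t=11 v=1: → [5,15); WM=4
i=8 t=15 v=7: → [15,19); WM=12
i=9 t=11 v=6: → [5,15); WM=12
i=10 t=12 v=7: → [5,19); WM=12
i=11 t=10 v=9: DROP (t<12-1); WM=12

11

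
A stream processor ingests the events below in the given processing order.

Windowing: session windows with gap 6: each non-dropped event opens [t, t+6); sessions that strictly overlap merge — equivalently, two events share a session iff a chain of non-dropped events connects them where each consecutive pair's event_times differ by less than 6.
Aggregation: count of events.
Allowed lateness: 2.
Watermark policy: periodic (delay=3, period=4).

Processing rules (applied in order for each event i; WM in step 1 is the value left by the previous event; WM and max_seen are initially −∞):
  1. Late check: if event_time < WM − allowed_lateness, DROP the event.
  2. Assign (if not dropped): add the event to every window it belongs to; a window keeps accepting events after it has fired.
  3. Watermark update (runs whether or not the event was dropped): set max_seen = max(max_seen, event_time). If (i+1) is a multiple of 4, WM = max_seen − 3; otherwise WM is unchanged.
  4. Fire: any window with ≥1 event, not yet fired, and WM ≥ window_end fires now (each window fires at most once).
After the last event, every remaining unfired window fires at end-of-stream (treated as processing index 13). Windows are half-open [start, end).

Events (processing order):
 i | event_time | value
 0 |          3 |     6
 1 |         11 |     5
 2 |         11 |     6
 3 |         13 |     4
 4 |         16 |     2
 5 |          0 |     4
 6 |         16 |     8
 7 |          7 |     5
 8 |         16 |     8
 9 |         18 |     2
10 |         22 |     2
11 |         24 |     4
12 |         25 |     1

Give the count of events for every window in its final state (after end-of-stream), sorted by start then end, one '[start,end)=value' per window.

[3,9)=1 [11,31)=10

i=0 t=3 v=6: → [3,9); WM=−∞
i=1 t=11 v=5: → [11,17); WM=−∞
i=2 t=11 v=6: → [11,17); WM=−∞
i=3 t=13 v=4: → [11,19); WM=10
i=4 t=16 v=2: → [11,22); WM=10
i=5 t=0 v=4: DROP (t<10-2); WM=10
i=6 t=16 v=8: → [11,22); WM=10
i=7 t=7 v=5: DROP (t<10-2); WM=13
i=8 t=16 v=8: → [11,22); WM=13
i=9 t=18 v=2: → [11,24); WM=13
i=10 t=22 v=2: → [11,28); WM=13
i=11 t=24 v=4: → [11,30); WM=21
i=12 t=25 v=1: → [11,31); WM=21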